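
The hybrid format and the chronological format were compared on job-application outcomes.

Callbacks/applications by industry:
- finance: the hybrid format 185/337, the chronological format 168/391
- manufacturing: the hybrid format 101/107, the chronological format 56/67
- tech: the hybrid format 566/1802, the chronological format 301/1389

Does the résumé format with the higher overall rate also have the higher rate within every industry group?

Yes

Finance: the hybrid format 185/337 = 54.9%, the chronological format 168/391 = 43.0% → the hybrid format
Manufacturing: the hybrid format 101/107 = 94.4%, the chronological format 56/67 = 83.6% → the hybrid format
Tech: the hybrid format 566/1802 = 31.4%, the chronological format 301/1389 = 21.7% → the hybrid format
Overall: the hybrid format 852/2246 = 37.9%, the chronological format 525/1847 = 28.4% → the hybrid format
The hybrid format wins overall and in every industry group — no reversal.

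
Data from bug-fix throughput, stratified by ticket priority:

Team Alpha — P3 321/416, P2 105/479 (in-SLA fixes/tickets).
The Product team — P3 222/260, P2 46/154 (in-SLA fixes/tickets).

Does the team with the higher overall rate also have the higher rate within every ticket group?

Yes

P3: Team Alpha 321/416 = 77.2%, the Product team 222/260 = 85.4% → the Product team
P2: Team Alpha 105/479 = 21.9%, the Product team 46/154 = 29.9% → the Product team
Overall: Team Alpha 426/895 = 47.6%, the Product team 268/414 = 64.7% → the Product team
The Product team wins overall and in every ticket group — no reversal.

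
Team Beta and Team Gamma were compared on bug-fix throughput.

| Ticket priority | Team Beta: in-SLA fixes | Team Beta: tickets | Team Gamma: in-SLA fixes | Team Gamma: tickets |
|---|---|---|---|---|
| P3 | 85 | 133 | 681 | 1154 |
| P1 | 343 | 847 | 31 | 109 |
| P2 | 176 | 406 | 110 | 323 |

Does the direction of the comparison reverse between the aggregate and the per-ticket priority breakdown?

P3: Team Beta 85/133 = 63.9%, Team Gamma 681/1154 = 59.0% → Team Beta
P1: Team Beta 343/847 = 40.5%, Team Gamma 31/109 = 28.4% → Team Beta
P2: Team Beta 176/406 = 43.3%, Team Gamma 110/323 = 34.1% → Team Beta
Overall: Team Beta 604/1386 = 43.6%, Team Gamma 822/1586 = 51.8% → Team Gamma
Team Beta wins each ticket group but Team Gamma wins overall — the comparison reverses. Team Beta's tickets skew toward P1, which has a lower base rate.

Yes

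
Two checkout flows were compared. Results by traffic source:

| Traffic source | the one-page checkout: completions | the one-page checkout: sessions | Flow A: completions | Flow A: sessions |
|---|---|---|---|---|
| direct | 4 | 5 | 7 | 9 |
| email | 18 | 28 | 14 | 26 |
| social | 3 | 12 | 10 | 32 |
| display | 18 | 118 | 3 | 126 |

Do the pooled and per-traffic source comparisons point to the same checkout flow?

Direct: the one-page checkout 4/5 = 80.0%, Flow A 7/9 = 77.8% → the one-page checkout
Email: the one-page checkout 18/28 = 64.3%, Flow A 14/26 = 53.8% → the one-page checkout
Social: the one-page checkout 3/12 = 25.0%, Flow A 10/32 = 31.2% → Flow A
Display: the one-page checkout 18/118 = 15.3%, Flow A 3/126 = 2.4% → the one-page checkout
Overall: the one-page checkout 43/163 = 26.4%, Flow A 34/193 = 17.6% → the one-page checkout
Neither sweeps: the one-page checkout wins 3 of 4 groups, Flow A wins 1. The one-page checkout wins overall but not every group — no Simpson reversal.

No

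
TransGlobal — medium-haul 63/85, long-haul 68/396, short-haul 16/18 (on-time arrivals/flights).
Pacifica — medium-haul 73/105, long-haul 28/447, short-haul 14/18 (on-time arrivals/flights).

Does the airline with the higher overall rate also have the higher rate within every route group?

Yes

Medium-haul: TransGlobal 63/85 = 74.1%, Pacifica 73/105 = 69.5% → TransGlobal
Long-haul: TransGlobal 68/396 = 17.2%, Pacifica 28/447 = 6.3% → TransGlobal
Short-haul: TransGlobal 16/18 = 88.9%, Pacifica 14/18 = 77.8% → TransGlobal
Overall: TransGlobal 147/499 = 29.5%, Pacifica 115/570 = 20.2% → TransGlobal
TransGlobal wins overall and in every route group — no reversal.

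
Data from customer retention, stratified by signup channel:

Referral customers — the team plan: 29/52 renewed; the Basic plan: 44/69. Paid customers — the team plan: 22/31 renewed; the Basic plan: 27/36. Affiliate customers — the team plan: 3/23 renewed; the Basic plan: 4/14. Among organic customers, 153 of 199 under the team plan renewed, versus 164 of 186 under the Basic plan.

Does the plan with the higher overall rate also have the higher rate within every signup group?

Referral: the team plan 29/52 = 55.8%, the Basic plan 44/69 = 63.8% → the Basic plan
Paid: the team plan 22/31 = 71.0%, the Basic plan 27/36 = 75.0% → the Basic plan
Affiliate: the team plan 3/23 = 13.0%, the Basic plan 4/14 = 28.6% → the Basic plan
Organic: the team plan 153/199 = 76.9%, the Basic plan 164/186 = 88.2% → the Basic plan
Overall: the team plan 207/305 = 67.9%, the Basic plan 239/305 = 78.4% → the Basic plan
The Basic plan wins overall and in every signup group — no reversal.

Yes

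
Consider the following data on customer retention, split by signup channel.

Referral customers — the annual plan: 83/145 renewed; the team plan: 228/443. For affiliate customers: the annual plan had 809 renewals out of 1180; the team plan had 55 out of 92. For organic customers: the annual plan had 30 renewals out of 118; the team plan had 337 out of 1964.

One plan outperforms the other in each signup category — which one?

the annual plan

Referral: the annual plan 83/145 = 57.2%, the team plan 228/443 = 51.5% → the annual plan
Affiliate: the annual plan 809/1180 = 68.6%, the team plan 55/92 = 59.8% → the annual plan
Organic: the annual plan 30/118 = 25.4%, the team plan 337/1964 = 17.2% → the annual plan
The annual plan has the higher rate in all 3 groups.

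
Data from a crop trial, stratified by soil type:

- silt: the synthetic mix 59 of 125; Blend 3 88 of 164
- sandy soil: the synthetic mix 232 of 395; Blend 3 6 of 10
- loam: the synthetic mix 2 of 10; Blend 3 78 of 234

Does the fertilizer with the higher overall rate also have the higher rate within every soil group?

No

Silt: the synthetic mix 59/125 = 47.2%, Blend 3 88/164 = 53.7% → Blend 3
Sandy soil: the synthetic mix 232/395 = 58.7%, Blend 3 6/10 = 60.0% → Blend 3
Loam: the synthetic mix 2/10 = 20.0%, Blend 3 78/234 = 33.3% → Blend 3
Overall: the synthetic mix 293/530 = 55.3%, Blend 3 172/408 = 42.2% → the synthetic mix
Blend 3 wins each soil group but the synthetic mix wins overall — the comparison reverses. Blend 3's plots skew toward loam, which has a lower base rate.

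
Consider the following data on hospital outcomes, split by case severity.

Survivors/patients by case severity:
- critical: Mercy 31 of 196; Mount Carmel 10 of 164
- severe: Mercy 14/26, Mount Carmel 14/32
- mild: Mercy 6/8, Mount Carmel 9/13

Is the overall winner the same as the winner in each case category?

Yes

Critical: Mercy 31/196 = 15.8%, Mount Carmel 10/164 = 6.1% → Mercy
Severe: Mercy 14/26 = 53.8%, Mount Carmel 14/32 = 43.8% → Mercy
Mild: Mercy 6/8 = 75.0%, Mount Carmel 9/13 = 69.2% → Mercy
Overall: Mercy 51/230 = 22.2%, Mount Carmel 33/209 = 15.8% → Mercy
Mercy wins overall and in every case group — no reversal.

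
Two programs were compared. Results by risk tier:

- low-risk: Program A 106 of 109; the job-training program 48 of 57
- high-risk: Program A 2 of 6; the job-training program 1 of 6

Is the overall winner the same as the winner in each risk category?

Yes

Low-risk: Program A 106/109 = 97.2%, the job-training program 48/57 = 84.2% → Program A
High-risk: Program A 2/6 = 33.3%, the job-training program 1/6 = 16.7% → Program A
Overall: Program A 108/115 = 93.9%, the job-training program 49/63 = 77.8% → Program A
Program A wins overall and in every risk group — no reversal.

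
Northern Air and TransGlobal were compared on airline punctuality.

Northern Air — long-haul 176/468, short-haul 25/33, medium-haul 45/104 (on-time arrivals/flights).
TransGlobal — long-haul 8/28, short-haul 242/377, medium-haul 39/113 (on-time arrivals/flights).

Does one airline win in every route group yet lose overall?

Yes

Long-haul: Northern Air 176/468 = 37.6%, TransGlobal 8/28 = 28.6% → Northern Air
Short-haul: Northern Air 25/33 = 75.8%, TransGlobal 242/377 = 64.2% → Northern Air
Medium-haul: Northern Air 45/104 = 43.3%, TransGlobal 39/113 = 34.5% → Northern Air
Overall: Northern Air 246/605 = 40.7%, TransGlobal 289/518 = 55.8% → TransGlobal
Northern Air wins each route group but TransGlobal wins overall — the comparison reverses. Northern Air's flights skew toward long-haul, which has a lower base rate.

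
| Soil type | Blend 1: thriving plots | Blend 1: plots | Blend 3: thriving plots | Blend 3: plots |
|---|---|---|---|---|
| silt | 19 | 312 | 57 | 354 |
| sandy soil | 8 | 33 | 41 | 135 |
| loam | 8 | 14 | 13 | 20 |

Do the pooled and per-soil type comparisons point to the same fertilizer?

Yes

Silt: Blend 1 19/312 = 6.1%, Blend 3 57/354 = 16.1% → Blend 3
Sandy soil: Blend 1 8/33 = 24.2%, Blend 3 41/135 = 30.4% → Blend 3
Loam: Blend 1 8/14 = 57.1%, Blend 3 13/20 = 65.0% → Blend 3
Overall: Blend 1 35/359 = 9.7%, Blend 3 111/509 = 21.8% → Blend 3
Blend 3 wins overall and in every soil group — no reversal.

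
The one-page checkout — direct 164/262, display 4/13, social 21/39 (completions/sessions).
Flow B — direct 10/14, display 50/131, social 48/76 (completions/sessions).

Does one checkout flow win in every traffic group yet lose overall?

Yes

Direct: the one-page checkout 164/262 = 62.6%, Flow B 10/14 = 71.4% → Flow B
Display: the one-page checkout 4/13 = 30.8%, Flow B 50/131 = 38.2% → Flow B
Social: the one-page checkout 21/39 = 53.8%, Flow B 48/76 = 63.2% → Flow B
Overall: the one-page checkout 189/314 = 60.2%, Flow B 108/221 = 48.9% → the one-page checkout
Flow B wins each traffic group but the one-page checkout wins overall — the comparison reverses. Flow B's sessions skew toward display, which has a lower base rate.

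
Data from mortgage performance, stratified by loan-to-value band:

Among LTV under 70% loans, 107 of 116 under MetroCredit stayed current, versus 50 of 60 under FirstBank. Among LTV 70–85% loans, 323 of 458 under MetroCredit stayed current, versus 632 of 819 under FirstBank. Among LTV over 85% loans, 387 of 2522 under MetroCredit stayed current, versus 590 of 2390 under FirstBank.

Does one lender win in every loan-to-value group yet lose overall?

LTV under 70%: MetroCredit 107/116 = 92.2%, FirstBank 50/60 = 83.3% → MetroCredit
LTV 70–85%: MetroCredit 323/458 = 70.5%, FirstBank 632/819 = 77.2% → FirstBank
LTV over 85%: MetroCredit 387/2522 = 15.3%, FirstBank 590/2390 = 24.7% → FirstBank
Overall: MetroCredit 817/3096 = 26.4%, FirstBank 1272/3269 = 38.9% → FirstBank
Neither sweeps: MetroCredit wins 1 of 3 groups, FirstBank wins 2. FirstBank wins overall but not every group — no Simpson reversal.

No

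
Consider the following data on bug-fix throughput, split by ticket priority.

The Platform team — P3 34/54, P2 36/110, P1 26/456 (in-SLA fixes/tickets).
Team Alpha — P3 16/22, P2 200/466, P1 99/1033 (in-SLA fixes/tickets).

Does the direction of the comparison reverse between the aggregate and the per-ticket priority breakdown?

P3: the Platform team 34/54 = 63.0%, Team Alpha 16/22 = 72.7% → Team Alpha
P2: the Platform team 36/110 = 32.7%, Team Alpha 200/466 = 42.9% → Team Alpha
P1: the Platform team 26/456 = 5.7%, Team Alpha 99/1033 = 9.6% → Team Alpha
Overall: the Platform team 96/620 = 15.5%, Team Alpha 315/1521 = 20.7% → Team Alpha
Team Alpha wins overall and in every ticket group — no reversal.

No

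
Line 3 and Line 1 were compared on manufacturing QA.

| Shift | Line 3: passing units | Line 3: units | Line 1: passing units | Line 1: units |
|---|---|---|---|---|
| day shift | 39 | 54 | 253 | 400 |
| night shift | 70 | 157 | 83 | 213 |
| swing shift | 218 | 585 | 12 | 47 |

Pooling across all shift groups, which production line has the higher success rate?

Day shift: Line 3 39/54 = 72.2%, Line 1 253/400 = 63.2% → Line 3
Night shift: Line 3 70/157 = 44.6%, Line 1 83/213 = 39.0% → Line 3
Swing shift: Line 3 218/585 = 37.3%, Line 1 12/47 = 25.5% → Line 3
Overall: Line 3 327/796 = 41.1%, Line 1 348/660 = 52.7% → Line 1
(Line 3 wins every shift group but Line 1 wins overall — Line 3's units skew toward the low-rate swing shift group.)

Line 1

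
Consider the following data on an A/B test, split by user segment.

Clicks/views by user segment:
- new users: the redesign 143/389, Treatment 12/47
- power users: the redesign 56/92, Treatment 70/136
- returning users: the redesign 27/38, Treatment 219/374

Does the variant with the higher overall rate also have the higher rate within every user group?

No

New users: the redesign 143/389 = 36.8%, Treatment 12/47 = 25.5% → the redesign
Power users: the redesign 56/92 = 60.9%, Treatment 70/136 = 51.5% → the redesign
Returning users: the redesign 27/38 = 71.1%, Treatment 219/374 = 58.6% → the redesign
Overall: the redesign 226/519 = 43.5%, Treatment 301/557 = 54.0% → Treatment
The redesign wins each user group but Treatment wins overall — the comparison reverses. The redesign's views skew toward new users, which has a lower base rate.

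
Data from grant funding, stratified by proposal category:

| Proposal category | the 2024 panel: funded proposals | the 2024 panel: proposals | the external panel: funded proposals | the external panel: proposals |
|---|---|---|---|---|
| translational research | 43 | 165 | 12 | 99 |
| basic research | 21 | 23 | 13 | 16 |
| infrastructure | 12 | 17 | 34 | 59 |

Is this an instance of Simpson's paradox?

Translational research: the 2024 panel 43/165 = 26.1%, the external panel 12/99 = 12.1% → the 2024 panel
Basic research: the 2024 panel 21/23 = 91.3%, the external panel 13/16 = 81.2% → the 2024 panel
Infrastructure: the 2024 panel 12/17 = 70.6%, the external panel 34/59 = 57.6% → the 2024 panel
Overall: the 2024 panel 76/205 = 37.1%, the external panel 59/174 = 33.9% → the 2024 panel
The 2024 panel wins overall and in every proposal group — no reversal.

No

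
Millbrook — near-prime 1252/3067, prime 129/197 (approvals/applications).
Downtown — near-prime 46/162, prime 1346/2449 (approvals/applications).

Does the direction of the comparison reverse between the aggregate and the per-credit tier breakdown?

Yes

Near-prime: Millbrook 1252/3067 = 40.8%, Downtown 46/162 = 28.4% → Millbrook
Prime: Millbrook 129/197 = 65.5%, Downtown 1346/2449 = 55.0% → Millbrook
Overall: Millbrook 1381/3264 = 42.3%, Downtown 1392/2611 = 53.3% → Downtown
Millbrook wins each credit group but Downtown wins overall — the comparison reverses. Millbrook's applications skew toward near-prime, which has a lower base rate.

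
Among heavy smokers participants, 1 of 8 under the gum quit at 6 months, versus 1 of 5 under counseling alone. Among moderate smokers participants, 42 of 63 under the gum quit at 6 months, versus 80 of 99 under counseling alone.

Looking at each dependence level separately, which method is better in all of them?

Heavy smokers: the gum 1/8 = 12.5%, counseling alone 1/5 = 20.0% → counseling alone
Moderate smokers: the gum 42/63 = 66.7%, counseling alone 80/99 = 80.8% → counseling alone
Counseling alone has the higher rate in both groups.

counseling alone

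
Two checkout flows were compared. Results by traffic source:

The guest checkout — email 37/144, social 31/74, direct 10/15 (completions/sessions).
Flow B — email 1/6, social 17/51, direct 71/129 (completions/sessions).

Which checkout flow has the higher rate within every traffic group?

Email: the guest checkout 37/144 = 25.7%, Flow B 1/6 = 16.7% → the guest checkout
Social: the guest checkout 31/74 = 41.9%, Flow B 17/51 = 33.3% → the guest checkout
Direct: the guest checkout 10/15 = 66.7%, Flow B 71/129 = 55.0% → the guest checkout
The guest checkout has the higher rate in all 3 groups.

the guest checkout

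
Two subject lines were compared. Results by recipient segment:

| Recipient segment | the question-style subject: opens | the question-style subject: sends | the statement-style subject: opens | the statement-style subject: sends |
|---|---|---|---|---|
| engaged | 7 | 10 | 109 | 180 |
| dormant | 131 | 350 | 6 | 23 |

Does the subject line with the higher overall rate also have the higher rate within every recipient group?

Engaged: the question-style subject 7/10 = 70.0%, the statement-style subject 109/180 = 60.6% → the question-style subject
Dormant: the question-style subject 131/350 = 37.4%, the statement-style subject 6/23 = 26.1% → the question-style subject
Overall: the question-style subject 138/360 = 38.3%, the statement-style subject 115/203 = 56.7% → the statement-style subject
The question-style subject wins each recipient group but the statement-style subject wins overall — the comparison reverses. The question-style subject's sends skew toward dormant, which has a lower base rate.

No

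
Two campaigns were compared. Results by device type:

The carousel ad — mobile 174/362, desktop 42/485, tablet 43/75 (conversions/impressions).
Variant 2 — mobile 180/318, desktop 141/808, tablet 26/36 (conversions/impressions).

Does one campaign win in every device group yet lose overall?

No

Mobile: the carousel ad 174/362 = 48.1%, Variant 2 180/318 = 56.6% → Variant 2
Desktop: the carousel ad 42/485 = 8.7%, Variant 2 141/808 = 17.5% → Variant 2
Tablet: the carousel ad 43/75 = 57.3%, Variant 2 26/36 = 72.2% → Variant 2
Overall: the carousel ad 259/922 = 28.1%, Variant 2 347/1162 = 29.9% → Variant 2
Variant 2 wins overall and in every device group — no reversal.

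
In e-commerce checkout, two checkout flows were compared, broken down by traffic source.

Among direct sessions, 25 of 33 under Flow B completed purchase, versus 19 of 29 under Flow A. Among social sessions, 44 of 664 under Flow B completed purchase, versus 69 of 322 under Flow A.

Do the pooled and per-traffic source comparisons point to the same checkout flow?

Direct: Flow B 25/33 = 75.8%, Flow A 19/29 = 65.5% → Flow B
Social: Flow B 44/664 = 6.6%, Flow A 69/322 = 21.4% → Flow A
Overall: Flow B 69/697 = 9.9%, Flow A 88/351 = 25.1% → Flow A
Neither sweeps: Flow B wins 1 of 2 groups, Flow A wins 1. Flow A wins overall but not every group — no Simpson reversal.

No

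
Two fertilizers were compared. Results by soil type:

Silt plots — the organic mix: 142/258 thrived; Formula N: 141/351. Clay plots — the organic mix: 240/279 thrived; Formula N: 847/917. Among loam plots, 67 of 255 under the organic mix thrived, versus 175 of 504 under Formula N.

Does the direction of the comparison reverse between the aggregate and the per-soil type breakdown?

No

Silt: the organic mix 142/258 = 55.0%, Formula N 141/351 = 40.2% → the organic mix
Clay: the organic mix 240/279 = 86.0%, Formula N 847/917 = 92.4% → Formula N
Loam: the organic mix 67/255 = 26.3%, Formula N 175/504 = 34.7% → Formula N
Overall: the organic mix 449/792 = 56.7%, Formula N 1163/1772 = 65.6% → Formula N
Neither sweeps: the organic mix wins 1 of 3 groups, Formula N wins 2. Formula N wins overall but not every group — no Simpson reversal.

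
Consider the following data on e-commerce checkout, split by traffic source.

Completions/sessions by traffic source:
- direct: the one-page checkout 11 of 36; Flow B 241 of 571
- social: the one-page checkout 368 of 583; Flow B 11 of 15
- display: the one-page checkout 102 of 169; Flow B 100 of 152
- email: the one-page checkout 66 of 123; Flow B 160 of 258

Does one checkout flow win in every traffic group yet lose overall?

Yes

Direct: the one-page checkout 11/36 = 30.6%, Flow B 241/571 = 42.2% → Flow B
Social: the one-page checkout 368/583 = 63.1%, Flow B 11/15 = 73.3% → Flow B
Display: the one-page checkout 102/169 = 60.4%, Flow B 100/152 = 65.8% → Flow B
Email: the one-page checkout 66/123 = 53.7%, Flow B 160/258 = 62.0% → Flow B
Overall: the one-page checkout 547/911 = 60.0%, Flow B 512/996 = 51.4% → the one-page checkout
Flow B wins each traffic group but the one-page checkout wins overall — the comparison reverses. Flow B's sessions skew toward direct, which has a lower base rate.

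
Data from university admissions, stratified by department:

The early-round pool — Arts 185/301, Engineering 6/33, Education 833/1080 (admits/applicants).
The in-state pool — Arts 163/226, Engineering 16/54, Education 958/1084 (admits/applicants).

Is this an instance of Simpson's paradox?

Arts: the early-round pool 185/301 = 61.5%, the in-state pool 163/226 = 72.1% → the in-state pool
Engineering: the early-round pool 6/33 = 18.2%, the in-state pool 16/54 = 29.6% → the in-state pool
Education: the early-round pool 833/1080 = 77.1%, the in-state pool 958/1084 = 88.4% → the in-state pool
Overall: the early-round pool 1024/1414 = 72.4%, the in-state pool 1137/1364 = 83.4% → the in-state pool
The in-state pool wins overall and in every department group — no reversal.

No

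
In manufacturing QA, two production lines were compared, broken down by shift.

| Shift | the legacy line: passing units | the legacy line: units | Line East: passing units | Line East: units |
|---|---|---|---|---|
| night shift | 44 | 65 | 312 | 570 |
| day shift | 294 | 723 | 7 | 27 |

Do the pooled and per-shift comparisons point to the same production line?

Night shift: the legacy line 44/65 = 67.7%, Line East 312/570 = 54.7% → the legacy line
Day shift: the legacy line 294/723 = 40.7%, Line East 7/27 = 25.9% → the legacy line
Overall: the legacy line 338/788 = 42.9%, Line East 319/597 = 53.4% → Line East
The legacy line wins each shift group but Line East wins overall — the comparison reverses. The legacy line's units skew toward day shift, which has a lower base rate.

No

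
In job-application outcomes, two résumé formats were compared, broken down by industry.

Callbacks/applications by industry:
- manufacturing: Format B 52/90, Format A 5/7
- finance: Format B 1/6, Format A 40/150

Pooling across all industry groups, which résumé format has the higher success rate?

Manufacturing: Format B 52/90 = 57.8%, Format A 5/7 = 71.4% → Format A
Finance: Format B 1/6 = 16.7%, Format A 40/150 = 26.7% → Format A
Overall: Format B 53/96 = 55.2%, Format A 45/157 = 28.7% → Format B
(Format A wins every industry group but Format B wins overall — Format A's applications skew toward the low-rate finance group.)

Format B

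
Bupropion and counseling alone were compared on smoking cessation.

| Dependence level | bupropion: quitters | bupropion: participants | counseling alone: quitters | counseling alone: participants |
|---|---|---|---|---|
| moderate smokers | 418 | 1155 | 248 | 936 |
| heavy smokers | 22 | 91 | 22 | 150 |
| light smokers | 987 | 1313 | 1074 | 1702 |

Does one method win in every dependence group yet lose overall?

No

Moderate smokers: bupropion 418/1155 = 36.2%, counseling alone 248/936 = 26.5% → bupropion
Heavy smokers: bupropion 22/91 = 24.2%, counseling alone 22/150 = 14.7% → bupropion
Light smokers: bupropion 987/1313 = 75.2%, counseling alone 1074/1702 = 63.1% → bupropion
Overall: bupropion 1427/2559 = 55.8%, counseling alone 1344/2788 = 48.2% → bupropion
Bupropion wins overall and in every dependence group — no reversal.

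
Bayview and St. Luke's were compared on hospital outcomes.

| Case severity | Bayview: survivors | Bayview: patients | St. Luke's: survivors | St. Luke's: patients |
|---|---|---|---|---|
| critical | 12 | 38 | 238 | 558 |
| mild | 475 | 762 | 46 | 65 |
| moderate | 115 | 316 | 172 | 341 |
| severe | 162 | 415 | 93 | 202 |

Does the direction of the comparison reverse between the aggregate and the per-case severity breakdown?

Yes

Critical: Bayview 12/38 = 31.6%, St. Luke's 238/558 = 42.7% → St. Luke's
Mild: Bayview 475/762 = 62.3%, St. Luke's 46/65 = 70.8% → St. Luke's
Moderate: Bayview 115/316 = 36.4%, St. Luke's 172/341 = 50.4% → St. Luke's
Severe: Bayview 162/415 = 39.0%, St. Luke's 93/202 = 46.0% → St. Luke's
Overall: Bayview 764/1531 = 49.9%, St. Luke's 549/1166 = 47.1% → Bayview
St. Luke's wins each case group but Bayview wins overall — the comparison reverses. St. Luke's's patients skew toward critical, which has a lower base rate.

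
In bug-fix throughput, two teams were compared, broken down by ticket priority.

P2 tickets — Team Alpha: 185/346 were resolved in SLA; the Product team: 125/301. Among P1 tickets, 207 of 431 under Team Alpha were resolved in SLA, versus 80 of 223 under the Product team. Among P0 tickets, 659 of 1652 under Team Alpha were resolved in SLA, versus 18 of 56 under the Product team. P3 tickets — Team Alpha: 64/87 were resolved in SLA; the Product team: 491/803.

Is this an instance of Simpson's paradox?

Yes

P2: Team Alpha 185/346 = 53.5%, the Product team 125/301 = 41.5% → Team Alpha
P1: Team Alpha 207/431 = 48.0%, the Product team 80/223 = 35.9% → Team Alpha
P0: Team Alpha 659/1652 = 39.9%, the Product team 18/56 = 32.1% → Team Alpha
P3: Team Alpha 64/87 = 73.6%, the Product team 491/803 = 61.1% → Team Alpha
Overall: Team Alpha 1115/2516 = 44.3%, the Product team 714/1383 = 51.6% → the Product team
Team Alpha wins each ticket group but the Product team wins overall — the comparison reverses. Team Alpha's tickets skew toward P0, which has a lower base rate.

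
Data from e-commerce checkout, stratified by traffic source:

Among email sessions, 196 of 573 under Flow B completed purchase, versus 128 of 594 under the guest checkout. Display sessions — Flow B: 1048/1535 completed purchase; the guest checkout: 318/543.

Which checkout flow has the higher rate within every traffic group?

Flow B

Email: Flow B 196/573 = 34.2%, the guest checkout 128/594 = 21.5% → Flow B
Display: Flow B 1048/1535 = 68.3%, the guest checkout 318/543 = 58.6% → Flow B
Flow B has the higher rate in both groups.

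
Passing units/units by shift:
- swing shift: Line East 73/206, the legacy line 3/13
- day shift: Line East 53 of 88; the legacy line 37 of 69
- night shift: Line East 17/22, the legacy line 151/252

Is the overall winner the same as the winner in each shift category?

Swing shift: Line East 73/206 = 35.4%, the legacy line 3/13 = 23.1% → Line East
Day shift: Line East 53/88 = 60.2%, the legacy line 37/69 = 53.6% → Line East
Night shift: Line East 17/22 = 77.3%, the legacy line 151/252 = 59.9% → Line East
Overall: Line East 143/316 = 45.3%, the legacy line 191/334 = 57.2% → the legacy line
Line East wins each shift group but the legacy line wins overall — the comparison reverses. Line East's units skew toward swing shift, which has a lower base rate.

No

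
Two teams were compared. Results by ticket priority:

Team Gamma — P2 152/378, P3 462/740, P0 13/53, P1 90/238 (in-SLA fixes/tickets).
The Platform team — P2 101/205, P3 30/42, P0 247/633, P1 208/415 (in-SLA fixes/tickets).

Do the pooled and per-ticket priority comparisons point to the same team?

No

P2: Team Gamma 152/378 = 40.2%, the Platform team 101/205 = 49.3% → the Platform team
P3: Team Gamma 462/740 = 62.4%, the Platform team 30/42 = 71.4% → the Platform team
P0: Team Gamma 13/53 = 24.5%, the Platform team 247/633 = 39.0% → the Platform team
P1: Team Gamma 90/238 = 37.8%, the Platform team 208/415 = 50.1% → the Platform team
Overall: Team Gamma 717/1409 = 50.9%, the Platform team 586/1295 = 45.3% → Team Gamma
The Platform team wins each ticket group but Team Gamma wins overall — the comparison reverses. The Platform team's tickets skew toward P0, which has a lower base rate.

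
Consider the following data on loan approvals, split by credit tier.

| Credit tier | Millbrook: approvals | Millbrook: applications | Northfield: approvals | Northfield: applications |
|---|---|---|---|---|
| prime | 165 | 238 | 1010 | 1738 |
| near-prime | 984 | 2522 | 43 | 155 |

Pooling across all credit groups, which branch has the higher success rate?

Prime: Millbrook 165/238 = 69.3%, Northfield 1010/1738 = 58.1% → Millbrook
Near-prime: Millbrook 984/2522 = 39.0%, Northfield 43/155 = 27.7% → Millbrook
Overall: Millbrook 1149/2760 = 41.6%, Northfield 1053/1893 = 55.6% → Northfield
(Millbrook wins every credit group but Northfield wins overall — Millbrook's applications skew toward the low-rate near-prime group.)

Northfield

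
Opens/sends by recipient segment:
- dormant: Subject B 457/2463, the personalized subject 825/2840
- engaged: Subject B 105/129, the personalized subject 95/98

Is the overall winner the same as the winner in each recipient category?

Dormant: Subject B 457/2463 = 18.6%, the personalized subject 825/2840 = 29.0% → the personalized subject
Engaged: Subject B 105/129 = 81.4%, the personalized subject 95/98 = 96.9% → the personalized subject
Overall: Subject B 562/2592 = 21.7%, the personalized subject 920/2938 = 31.3% → the personalized subject
The personalized subject wins overall and in every recipient group — no reversal.

Yes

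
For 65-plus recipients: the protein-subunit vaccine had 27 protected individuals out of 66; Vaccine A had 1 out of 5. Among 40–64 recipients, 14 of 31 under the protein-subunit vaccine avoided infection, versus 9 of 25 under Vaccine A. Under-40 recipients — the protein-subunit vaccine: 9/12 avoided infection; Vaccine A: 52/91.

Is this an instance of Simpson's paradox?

Yes

65-plus: the protein-subunit vaccine 27/66 = 40.9%, Vaccine A 1/5 = 20.0% → the protein-subunit vaccine
40–64: the protein-subunit vaccine 14/31 = 45.2%, Vaccine A 9/25 = 36.0% → the protein-subunit vaccine
Under-40: the protein-subunit vaccine 9/12 = 75.0%, Vaccine A 52/91 = 57.1% → the protein-subunit vaccine
Overall: the protein-subunit vaccine 50/109 = 45.9%, Vaccine A 62/121 = 51.2% → Vaccine A
The protein-subunit vaccine wins each age group but Vaccine A wins overall — the comparison reverses. The protein-subunit vaccine's recipients skew toward 65-plus, which has a lower base rate.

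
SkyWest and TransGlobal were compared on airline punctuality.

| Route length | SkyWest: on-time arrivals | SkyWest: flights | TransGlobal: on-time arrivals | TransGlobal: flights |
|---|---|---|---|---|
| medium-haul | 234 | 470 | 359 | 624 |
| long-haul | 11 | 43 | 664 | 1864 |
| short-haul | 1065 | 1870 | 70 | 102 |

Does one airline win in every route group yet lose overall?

Yes

Medium-haul: SkyWest 234/470 = 49.8%, TransGlobal 359/624 = 57.5% → TransGlobal
Long-haul: SkyWest 11/43 = 25.6%, TransGlobal 664/1864 = 35.6% → TransGlobal
Short-haul: SkyWest 1065/1870 = 57.0%, TransGlobal 70/102 = 68.6% → TransGlobal
Overall: SkyWest 1310/2383 = 55.0%, TransGlobal 1093/2590 = 42.2% → SkyWest
TransGlobal wins each route group but SkyWest wins overall — the comparison reverses. TransGlobal's flights skew toward long-haul, which has a lower base rate.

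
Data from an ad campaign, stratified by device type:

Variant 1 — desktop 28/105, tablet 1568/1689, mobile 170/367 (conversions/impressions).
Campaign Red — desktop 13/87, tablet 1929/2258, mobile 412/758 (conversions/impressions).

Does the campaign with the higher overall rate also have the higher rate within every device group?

Desktop: Variant 1 28/105 = 26.7%, Campaign Red 13/87 = 14.9% → Variant 1
Tablet: Variant 1 1568/1689 = 92.8%, Campaign Red 1929/2258 = 85.4% → Variant 1
Mobile: Variant 1 170/367 = 46.3%, Campaign Red 412/758 = 54.4% → Campaign Red
Overall: Variant 1 1766/2161 = 81.7%, Campaign Red 2354/3103 = 75.9% → Variant 1
Neither sweeps: Variant 1 wins 2 of 3 groups, Campaign Red wins 1. Variant 1 wins overall but not every group — no Simpson reversal.

No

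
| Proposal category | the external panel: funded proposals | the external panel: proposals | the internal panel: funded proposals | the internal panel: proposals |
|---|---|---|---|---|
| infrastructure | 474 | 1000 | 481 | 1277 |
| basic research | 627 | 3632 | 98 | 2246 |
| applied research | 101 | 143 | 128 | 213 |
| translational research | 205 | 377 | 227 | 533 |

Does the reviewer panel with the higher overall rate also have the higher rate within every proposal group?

Infrastructure: the external panel 474/1000 = 47.4%, the internal panel 481/1277 = 37.7% → the external panel
Basic research: the external panel 627/3632 = 17.3%, the internal panel 98/2246 = 4.4% → the external panel
Applied research: the external panel 101/143 = 70.6%, the internal panel 128/213 = 60.1% → the external panel
Translational research: the external panel 205/377 = 54.4%, the internal panel 227/533 = 42.6% → the external panel
Overall: the external panel 1407/5152 = 27.3%, the internal panel 934/4269 = 21.9% → the external panel
The external panel wins overall and in every proposal group — no reversal.

Yes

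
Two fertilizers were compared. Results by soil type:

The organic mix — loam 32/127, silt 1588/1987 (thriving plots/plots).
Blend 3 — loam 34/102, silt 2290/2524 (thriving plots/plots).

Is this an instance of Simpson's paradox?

Loam: the organic mix 32/127 = 25.2%, Blend 3 34/102 = 33.3% → Blend 3
Silt: the organic mix 1588/1987 = 79.9%, Blend 3 2290/2524 = 90.7% → Blend 3
Overall: the organic mix 1620/2114 = 76.6%, Blend 3 2324/2626 = 88.5% → Blend 3
Blend 3 wins overall and in every soil group — no reversal.

No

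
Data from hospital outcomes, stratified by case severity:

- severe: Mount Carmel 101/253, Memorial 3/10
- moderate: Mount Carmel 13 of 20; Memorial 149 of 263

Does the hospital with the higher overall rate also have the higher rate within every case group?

No

Severe: Mount Carmel 101/253 = 39.9%, Memorial 3/10 = 30.0% → Mount Carmel
Moderate: Mount Carmel 13/20 = 65.0%, Memorial 149/263 = 56.7% → Mount Carmel
Overall: Mount Carmel 114/273 = 41.8%, Memorial 152/273 = 55.7% → Memorial
Mount Carmel wins each case group but Memorial wins overall — the comparison reverses. Mount Carmel's patients skew toward severe, which has a lower base rate.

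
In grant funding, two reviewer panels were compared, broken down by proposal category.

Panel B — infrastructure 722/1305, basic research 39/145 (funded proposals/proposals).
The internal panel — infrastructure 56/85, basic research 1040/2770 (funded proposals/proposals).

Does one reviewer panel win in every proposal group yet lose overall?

Infrastructure: Panel B 722/1305 = 55.3%, the internal panel 56/85 = 65.9% → the internal panel
Basic research: Panel B 39/145 = 26.9%, the internal panel 1040/2770 = 37.5% → the internal panel
Overall: Panel B 761/1450 = 52.5%, the internal panel 1096/2855 = 38.4% → Panel B
The internal panel wins each proposal group but Panel B wins overall — the comparison reverses. The internal panel's proposals skew toward basic research, which has a lower base rate.

Yes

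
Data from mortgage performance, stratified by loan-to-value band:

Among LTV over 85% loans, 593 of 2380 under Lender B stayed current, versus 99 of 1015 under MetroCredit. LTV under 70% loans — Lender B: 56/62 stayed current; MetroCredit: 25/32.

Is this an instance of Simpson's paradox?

No

LTV over 85%: Lender B 593/2380 = 24.9%, MetroCredit 99/1015 = 9.8% → Lender B
LTV under 70%: Lender B 56/62 = 90.3%, MetroCredit 25/32 = 78.1% → Lender B
Overall: Lender B 649/2442 = 26.6%, MetroCredit 124/1047 = 11.8% → Lender B
Lender B wins overall and in every loan-to-value group — no reversal.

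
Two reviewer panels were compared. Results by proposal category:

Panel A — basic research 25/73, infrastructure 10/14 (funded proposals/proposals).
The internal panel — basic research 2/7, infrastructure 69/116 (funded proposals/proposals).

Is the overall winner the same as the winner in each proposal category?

No

Basic research: Panel A 25/73 = 34.2%, the internal panel 2/7 = 28.6% → Panel A
Infrastructure: Panel A 10/14 = 71.4%, the internal panel 69/116 = 59.5% → Panel A
Overall: Panel A 35/87 = 40.2%, the internal panel 71/123 = 57.7% → the internal panel
Panel A wins each proposal group but the internal panel wins overall — the comparison reverses. Panel A's proposals skew toward basic research, which has a lower base rate.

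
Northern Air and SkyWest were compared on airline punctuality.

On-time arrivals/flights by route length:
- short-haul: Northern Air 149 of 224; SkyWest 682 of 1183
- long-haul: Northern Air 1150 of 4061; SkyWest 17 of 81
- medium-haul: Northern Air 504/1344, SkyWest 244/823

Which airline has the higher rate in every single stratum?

Short-haul: Northern Air 149/224 = 66.5%, SkyWest 682/1183 = 57.7% → Northern Air
Long-haul: Northern Air 1150/4061 = 28.3%, SkyWest 17/81 = 21.0% → Northern Air
Medium-haul: Northern Air 504/1344 = 37.5%, SkyWest 244/823 = 29.6% → Northern Air
Northern Air has the higher rate in all 3 groups.

Northern Air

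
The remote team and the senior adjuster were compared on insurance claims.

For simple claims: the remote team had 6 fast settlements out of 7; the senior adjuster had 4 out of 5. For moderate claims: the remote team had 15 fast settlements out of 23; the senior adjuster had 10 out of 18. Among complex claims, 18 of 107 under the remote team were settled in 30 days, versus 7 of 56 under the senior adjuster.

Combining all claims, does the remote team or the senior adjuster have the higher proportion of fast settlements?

Simple: the remote team 6/7 = 85.7%, the senior adjuster 4/5 = 80.0% → the remote team
Moderate: the remote team 15/23 = 65.2%, the senior adjuster 10/18 = 55.6% → the remote team
Complex: the remote team 18/107 = 16.8%, the senior adjuster 7/56 = 12.5% → the remote team
Overall: the remote team 39/137 = 28.5%, the senior adjuster 21/79 = 26.6% → the remote team

the remote team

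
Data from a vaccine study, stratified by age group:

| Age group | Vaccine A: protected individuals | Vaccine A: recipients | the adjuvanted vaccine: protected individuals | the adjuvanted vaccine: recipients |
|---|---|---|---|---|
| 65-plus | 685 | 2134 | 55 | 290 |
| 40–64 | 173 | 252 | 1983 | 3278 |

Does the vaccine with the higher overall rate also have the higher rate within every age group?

No

65-plus: Vaccine A 685/2134 = 32.1%, the adjuvanted vaccine 55/290 = 19.0% → Vaccine A
40–64: Vaccine A 173/252 = 68.7%, the adjuvanted vaccine 1983/3278 = 60.5% → Vaccine A
Overall: Vaccine A 858/2386 = 36.0%, the adjuvanted vaccine 2038/3568 = 57.1% → the adjuvanted vaccine
Vaccine A wins each age group but the adjuvanted vaccine wins overall — the comparison reverses. Vaccine A's recipients skew toward 65-plus, which has a lower base rate.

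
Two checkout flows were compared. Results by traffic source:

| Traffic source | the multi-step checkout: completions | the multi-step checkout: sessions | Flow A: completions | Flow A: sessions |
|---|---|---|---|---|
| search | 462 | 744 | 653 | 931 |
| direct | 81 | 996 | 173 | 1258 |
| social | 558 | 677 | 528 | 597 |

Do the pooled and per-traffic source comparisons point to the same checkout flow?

Yes

Search: the multi-step checkout 462/744 = 62.1%, Flow A 653/931 = 70.1% → Flow A
Direct: the multi-step checkout 81/996 = 8.1%, Flow A 173/1258 = 13.8% → Flow A
Social: the multi-step checkout 558/677 = 82.4%, Flow A 528/597 = 88.4% → Flow A
Overall: the multi-step checkout 1101/2417 = 45.6%, Flow A 1354/2786 = 48.6% → Flow A
Flow A wins overall and in every traffic group — no reversal.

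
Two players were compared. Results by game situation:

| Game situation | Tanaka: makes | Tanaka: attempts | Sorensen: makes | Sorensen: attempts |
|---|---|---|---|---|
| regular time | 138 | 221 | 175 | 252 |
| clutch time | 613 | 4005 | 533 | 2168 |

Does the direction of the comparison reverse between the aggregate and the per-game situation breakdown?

Regular time: Tanaka 138/221 = 62.4%, Sorensen 175/252 = 69.4% → Sorensen
Clutch time: Tanaka 613/4005 = 15.3%, Sorensen 533/2168 = 24.6% → Sorensen
Overall: Tanaka 751/4226 = 17.8%, Sorensen 708/2420 = 29.3% → Sorensen
Sorensen wins overall and in every game group — no reversal.

No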